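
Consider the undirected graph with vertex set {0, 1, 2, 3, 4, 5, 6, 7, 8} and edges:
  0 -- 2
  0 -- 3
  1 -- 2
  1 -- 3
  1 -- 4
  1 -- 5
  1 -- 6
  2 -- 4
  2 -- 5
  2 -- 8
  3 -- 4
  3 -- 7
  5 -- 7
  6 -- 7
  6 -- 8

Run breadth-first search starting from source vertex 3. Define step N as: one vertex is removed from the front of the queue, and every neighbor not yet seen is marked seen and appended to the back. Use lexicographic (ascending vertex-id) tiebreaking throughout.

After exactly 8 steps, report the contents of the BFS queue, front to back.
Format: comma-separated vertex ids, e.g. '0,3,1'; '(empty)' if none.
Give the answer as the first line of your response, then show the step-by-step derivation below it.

8

step 1: dequeue 3; queue=[0,1,4,7]; order=3
step 2: dequeue 0; queue=[1,4,7,2]; order=3,0
step 3: dequeue 1; queue=[4,7,2,5,6]; order=3,0,1
step 4: dequeue 4; queue=[7,2,5,6]; order=3,0,1,4
step 5: dequeue 7; queue=[2,5,6]; order=3,0,1,4,7
step 6: dequeue 2; queue=[5,6,8]; order=3,0,1,4,7,2
step 7: dequeue 5; queue=[6,8]; order=3,0,1,4,7,2,5
step 8: dequeue 6; queue=[8]; order=3,0,1,4,7,2,5,6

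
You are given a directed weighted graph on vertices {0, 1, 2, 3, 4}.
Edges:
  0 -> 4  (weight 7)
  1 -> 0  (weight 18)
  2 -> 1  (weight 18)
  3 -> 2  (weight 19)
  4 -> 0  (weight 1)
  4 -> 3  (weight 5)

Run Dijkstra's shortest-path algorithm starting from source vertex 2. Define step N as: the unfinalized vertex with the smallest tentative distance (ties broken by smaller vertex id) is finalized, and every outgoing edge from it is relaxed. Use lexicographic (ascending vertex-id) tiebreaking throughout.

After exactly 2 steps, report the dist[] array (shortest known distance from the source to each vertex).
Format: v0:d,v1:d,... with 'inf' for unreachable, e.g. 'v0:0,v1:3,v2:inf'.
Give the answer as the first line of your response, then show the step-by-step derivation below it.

v0:36,v1:18,v2:0,v3:inf,v4:inf

step 1: dist = v0:inf,v1:18,v2:0,v3:inf,v4:inf
step 2: dist = v0:36,v1:18,v2:0,v3:inf,v4:inf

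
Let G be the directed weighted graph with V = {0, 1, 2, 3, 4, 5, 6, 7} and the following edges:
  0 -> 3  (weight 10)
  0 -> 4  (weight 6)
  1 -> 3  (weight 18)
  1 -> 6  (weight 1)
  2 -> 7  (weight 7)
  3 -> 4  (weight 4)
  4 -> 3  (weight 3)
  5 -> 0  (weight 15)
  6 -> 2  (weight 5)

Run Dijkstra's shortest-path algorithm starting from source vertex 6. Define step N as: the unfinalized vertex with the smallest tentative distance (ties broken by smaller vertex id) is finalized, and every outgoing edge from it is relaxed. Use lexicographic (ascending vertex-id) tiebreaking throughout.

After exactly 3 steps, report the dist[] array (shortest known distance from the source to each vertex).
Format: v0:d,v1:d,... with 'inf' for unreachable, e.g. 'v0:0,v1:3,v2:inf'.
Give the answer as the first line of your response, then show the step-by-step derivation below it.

v0:inf,v1:inf,v2:5,v3:inf,v4:inf,v5:inf,v6:0,v7:12

step 1: dist = v0:inf,v1:inf,v2:5,v3:inf,v4:inf,v5:inf,v6:0,v7:inf
step 2: dist = v0:inf,v1:inf,v2:5,v3:inf,v4:inf,v5:inf,v6:0,v7:12
step 3: dist = v0:inf,v1:inf,v2:5,v3:inf,v4:inf,v5:inf,v6:0,v7:12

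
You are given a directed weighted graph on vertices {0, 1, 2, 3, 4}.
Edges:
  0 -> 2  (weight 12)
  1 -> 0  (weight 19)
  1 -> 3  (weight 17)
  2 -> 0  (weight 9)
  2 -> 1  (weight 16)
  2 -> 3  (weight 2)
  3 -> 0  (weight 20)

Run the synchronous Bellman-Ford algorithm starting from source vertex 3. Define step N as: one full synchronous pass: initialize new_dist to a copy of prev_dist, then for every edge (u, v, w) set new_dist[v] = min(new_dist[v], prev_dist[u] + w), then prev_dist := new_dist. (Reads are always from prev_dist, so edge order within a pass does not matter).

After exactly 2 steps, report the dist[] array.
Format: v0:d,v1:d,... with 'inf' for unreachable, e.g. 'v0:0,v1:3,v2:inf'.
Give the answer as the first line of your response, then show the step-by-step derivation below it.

v0:20,v1:inf,v2:32,v3:0,v4:inf

step 1: dist = v0:20,v1:inf,v2:inf,v3:0,v4:inf
step 2: dist = v0:20,v1:inf,v2:32,v3:0,v4:inf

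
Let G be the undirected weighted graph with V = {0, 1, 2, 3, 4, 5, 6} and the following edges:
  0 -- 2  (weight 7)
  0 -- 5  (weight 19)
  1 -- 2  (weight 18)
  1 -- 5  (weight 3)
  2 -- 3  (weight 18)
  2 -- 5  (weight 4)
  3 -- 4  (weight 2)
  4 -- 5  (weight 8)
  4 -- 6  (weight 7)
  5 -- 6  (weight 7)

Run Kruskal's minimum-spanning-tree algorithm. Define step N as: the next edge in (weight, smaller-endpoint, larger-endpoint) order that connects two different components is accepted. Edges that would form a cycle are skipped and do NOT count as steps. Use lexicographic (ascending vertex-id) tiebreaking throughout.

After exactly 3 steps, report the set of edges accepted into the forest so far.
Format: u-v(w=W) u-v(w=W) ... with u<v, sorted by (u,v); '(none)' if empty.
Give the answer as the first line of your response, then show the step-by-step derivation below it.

1-5(w=3) 2-5(w=4) 3-4(w=2)

step 1: add edge 3-4 (w=2); MST = {3-4(w=2)}
step 2: add edge 1-5 (w=3); MST = {1-5(w=3) 3-4(w=2)}
step 3: add edge 2-5 (w=4); MST = {1-5(w=3) 2-5(w=4) 3-4(w=2)}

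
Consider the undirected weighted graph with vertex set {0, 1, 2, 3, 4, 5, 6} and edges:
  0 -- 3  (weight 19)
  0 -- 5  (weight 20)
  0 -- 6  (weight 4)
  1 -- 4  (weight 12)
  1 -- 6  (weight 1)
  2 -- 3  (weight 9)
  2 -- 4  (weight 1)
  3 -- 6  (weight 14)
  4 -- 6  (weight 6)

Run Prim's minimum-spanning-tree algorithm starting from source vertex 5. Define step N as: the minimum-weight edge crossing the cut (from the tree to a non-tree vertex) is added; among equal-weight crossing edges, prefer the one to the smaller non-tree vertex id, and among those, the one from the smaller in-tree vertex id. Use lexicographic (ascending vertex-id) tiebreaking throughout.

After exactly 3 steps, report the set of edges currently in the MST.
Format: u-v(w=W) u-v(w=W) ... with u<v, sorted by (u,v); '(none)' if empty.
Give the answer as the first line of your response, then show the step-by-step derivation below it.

0-5(w=20) 0-6(w=4) 1-6(w=1)

step 1: add edge 0-5 (w=20); MST = {0-5(w=20)}
step 2: add edge 0-6 (w=4); MST = {0-5(w=20) 0-6(w=4)}
step 3: add edge 1-6 (w=1); MST = {0-5(w=20) 0-6(w=4) 1-6(w=1)}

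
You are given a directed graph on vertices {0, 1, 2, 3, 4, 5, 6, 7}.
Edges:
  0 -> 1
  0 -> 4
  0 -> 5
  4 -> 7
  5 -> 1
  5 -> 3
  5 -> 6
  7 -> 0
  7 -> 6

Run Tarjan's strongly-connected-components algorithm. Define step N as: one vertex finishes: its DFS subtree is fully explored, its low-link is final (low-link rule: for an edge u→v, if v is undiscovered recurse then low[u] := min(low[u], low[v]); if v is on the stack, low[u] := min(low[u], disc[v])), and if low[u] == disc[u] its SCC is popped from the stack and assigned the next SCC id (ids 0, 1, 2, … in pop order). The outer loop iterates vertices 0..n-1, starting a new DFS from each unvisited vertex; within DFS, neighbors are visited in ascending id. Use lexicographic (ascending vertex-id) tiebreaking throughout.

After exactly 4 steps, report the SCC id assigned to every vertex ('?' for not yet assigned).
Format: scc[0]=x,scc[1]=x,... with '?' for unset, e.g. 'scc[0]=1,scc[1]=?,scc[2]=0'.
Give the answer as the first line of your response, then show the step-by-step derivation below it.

scc[0]=?,scc[1]=0,scc[2]=?,scc[3]=?,scc[4]=?,scc[5]=?,scc[6]=1,scc[7]=?

step 1: low=(low[0]=0,low[1]=1,low[2]=?,low[3]=?,low[4]=?,low[5]=?,low[6]=?,low[7]=?); scc=(scc[0]=?,scc[1]=0,scc[2]=?,scc[3]=?,scc[4]=?,scc[5]=?,scc[6]=?,scc[7]=?)
step 2: low=(low[0]=0,low[1]=1,low[2]=?,low[3]=?,low[4]=2,low[5]=?,low[6]=4,low[7]=0); scc=(scc[0]=?,scc[1]=0,scc[2]=?,scc[3]=?,scc[4]=?,scc[5]=?,scc[6]=1,scc[7]=?)
step 3: low=(low[0]=0,low[1]=1,low[2]=?,low[3]=?,low[4]=2,low[5]=?,low[6]=4,low[7]=0); scc=(scc[0]=?,scc[1]=0,scc[2]=?,scc[3]=?,scc[4]=?,scc[5]=?,scc[6]=1,scc[7]=?)
step 4: low=(low[0]=0,low[1]=1,low[2]=?,low[3]=?,low[4]=0,low[5]=?,low[6]=4,low[7]=0); scc=(scc[0]=?,scc[1]=0,scc[2]=?,scc[3]=?,scc[4]=?,scc[5]=?,scc[6]=1,scc[7]=?)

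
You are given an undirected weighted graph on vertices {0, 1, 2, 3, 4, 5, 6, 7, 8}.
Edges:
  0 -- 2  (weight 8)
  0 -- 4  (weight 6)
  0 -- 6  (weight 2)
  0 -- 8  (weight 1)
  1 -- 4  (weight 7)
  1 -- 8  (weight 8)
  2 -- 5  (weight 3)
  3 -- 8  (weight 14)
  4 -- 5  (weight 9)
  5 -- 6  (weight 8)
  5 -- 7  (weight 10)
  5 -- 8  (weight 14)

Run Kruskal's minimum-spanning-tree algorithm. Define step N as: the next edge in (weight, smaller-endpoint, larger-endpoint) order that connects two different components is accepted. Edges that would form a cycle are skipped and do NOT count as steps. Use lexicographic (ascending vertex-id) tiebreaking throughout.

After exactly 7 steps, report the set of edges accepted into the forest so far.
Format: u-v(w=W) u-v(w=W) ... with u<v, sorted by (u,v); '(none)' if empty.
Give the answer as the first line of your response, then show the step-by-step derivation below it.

0-2(w=8) 0-4(w=6) 0-6(w=2) 0-8(w=1) 1-4(w=7) 2-5(w=3) 5-7(w=10)

step 1: add edge 0-8 (w=1); MST = {0-8(w=1)}
step 2: add edge 0-6 (w=2); MST = {0-6(w=2) 0-8(w=1)}
step 3: add edge 2-5 (w=3); MST = {0-6(w=2) 0-8(w=1) 2-5(w=3)}
step 4: add edge 0-4 (w=6); MST = {0-4(w=6) 0-6(w=2) 0-8(w=1) 2-5(w=3)}
step 5: add edge 1-4 (w=7); MST = {0-4(w=6) 0-6(w=2) 0-8(w=1) 1-4(w=7) 2-5(w=3)}
step 6: add edge 0-2 (w=8); MST = {0-2(w=8) 0-4(w=6) 0-6(w=2) 0-8(w=1) 1-4(w=7) 2-5(w=3)}
step 7: add edge 5-7 (w=10); MST = {0-2(w=8) 0-4(w=6) 0-6(w=2) 0-8(w=1) 1-4(w=7) 2-5(w=3) 5-7(w=10)}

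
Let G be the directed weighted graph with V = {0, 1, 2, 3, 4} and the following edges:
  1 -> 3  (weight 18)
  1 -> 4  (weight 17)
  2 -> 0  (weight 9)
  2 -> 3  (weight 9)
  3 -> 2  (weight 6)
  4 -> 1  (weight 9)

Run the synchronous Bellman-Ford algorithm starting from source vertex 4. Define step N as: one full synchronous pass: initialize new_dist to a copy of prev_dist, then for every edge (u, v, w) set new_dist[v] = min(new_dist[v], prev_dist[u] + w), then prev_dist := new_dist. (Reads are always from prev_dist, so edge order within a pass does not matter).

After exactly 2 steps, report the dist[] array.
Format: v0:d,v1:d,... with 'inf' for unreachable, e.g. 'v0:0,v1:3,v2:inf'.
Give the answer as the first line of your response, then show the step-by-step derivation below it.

v0:inf,v1:9,v2:inf,v3:27,v4:0

step 1: dist = v0:inf,v1:9,v2:inf,v3:inf,v4:0
step 2: dist = v0:inf,v1:9,v2:inf,v3:27,v4:0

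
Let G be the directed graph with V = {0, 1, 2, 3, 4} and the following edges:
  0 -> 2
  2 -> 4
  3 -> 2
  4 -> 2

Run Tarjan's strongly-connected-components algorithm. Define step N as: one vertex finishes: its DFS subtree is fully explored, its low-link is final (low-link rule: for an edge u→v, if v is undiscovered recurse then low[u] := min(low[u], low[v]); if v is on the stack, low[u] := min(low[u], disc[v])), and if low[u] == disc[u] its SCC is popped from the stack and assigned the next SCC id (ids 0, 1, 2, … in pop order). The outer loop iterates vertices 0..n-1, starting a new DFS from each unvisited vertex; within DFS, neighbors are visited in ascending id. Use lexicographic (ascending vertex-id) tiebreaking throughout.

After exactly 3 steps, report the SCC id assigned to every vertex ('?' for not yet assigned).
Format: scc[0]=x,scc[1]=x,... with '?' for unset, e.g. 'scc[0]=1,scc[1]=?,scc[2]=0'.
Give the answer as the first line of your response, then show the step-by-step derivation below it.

scc[0]=1,scc[1]=?,scc[2]=0,scc[3]=?,scc[4]=0

step 1: low=(low[0]=0,low[1]=?,low[2]=1,low[3]=?,low[4]=1); scc=(scc[0]=?,scc[1]=?,scc[2]=?,scc[3]=?,scc[4]=?)
step 2: low=(low[0]=0,low[1]=?,low[2]=1,low[3]=?,low[4]=1); scc=(scc[0]=?,scc[1]=?,scc[2]=0,scc[3]=?,scc[4]=0)
step 3: low=(low[0]=0,low[1]=?,low[2]=1,low[3]=?,low[4]=1); scc=(scc[0]=1,scc[1]=?,scc[2]=0,scc[3]=?,scc[4]=0)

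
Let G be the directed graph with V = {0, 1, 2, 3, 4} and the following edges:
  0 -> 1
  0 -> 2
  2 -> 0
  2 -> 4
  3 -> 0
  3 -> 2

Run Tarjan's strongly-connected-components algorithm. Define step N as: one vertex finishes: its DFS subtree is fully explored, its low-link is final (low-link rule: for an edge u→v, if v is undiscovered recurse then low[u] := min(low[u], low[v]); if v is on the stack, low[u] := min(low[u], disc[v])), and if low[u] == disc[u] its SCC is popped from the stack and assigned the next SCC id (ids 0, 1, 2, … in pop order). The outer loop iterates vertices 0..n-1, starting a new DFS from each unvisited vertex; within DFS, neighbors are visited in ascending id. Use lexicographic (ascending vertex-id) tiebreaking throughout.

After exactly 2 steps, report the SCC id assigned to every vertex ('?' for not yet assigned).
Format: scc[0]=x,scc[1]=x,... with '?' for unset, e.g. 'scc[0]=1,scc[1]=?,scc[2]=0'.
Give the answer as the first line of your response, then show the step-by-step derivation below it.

scc[0]=?,scc[1]=0,scc[2]=?,scc[3]=?,scc[4]=1

step 1: low=(low[0]=0,low[1]=1,low[2]=?,low[3]=?,low[4]=?); scc=(scc[0]=?,scc[1]=0,scc[2]=?,scc[3]=?,scc[4]=?)
step 2: low=(low[0]=0,low[1]=1,low[2]=0,low[3]=?,low[4]=3); scc=(scc[0]=?,scc[1]=0,scc[2]=?,scc[3]=?,scc[4]=1)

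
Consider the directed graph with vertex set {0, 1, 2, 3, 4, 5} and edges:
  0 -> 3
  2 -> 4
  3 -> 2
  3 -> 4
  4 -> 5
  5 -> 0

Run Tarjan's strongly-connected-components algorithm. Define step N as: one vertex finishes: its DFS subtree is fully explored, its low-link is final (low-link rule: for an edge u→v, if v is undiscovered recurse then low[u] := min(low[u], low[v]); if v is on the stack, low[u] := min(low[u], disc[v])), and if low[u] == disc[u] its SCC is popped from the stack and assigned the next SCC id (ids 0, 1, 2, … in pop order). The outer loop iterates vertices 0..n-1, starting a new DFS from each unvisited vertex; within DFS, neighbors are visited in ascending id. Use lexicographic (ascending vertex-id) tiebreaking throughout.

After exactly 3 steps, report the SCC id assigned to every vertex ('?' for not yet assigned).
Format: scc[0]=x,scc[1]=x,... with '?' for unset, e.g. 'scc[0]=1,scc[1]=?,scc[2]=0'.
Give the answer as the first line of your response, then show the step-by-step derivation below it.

scc[0]=?,scc[1]=?,scc[2]=?,scc[3]=?,scc[4]=?,scc[5]=?

step 1: low=(low[0]=0,low[1]=?,low[2]=2,low[3]=1,low[4]=3,low[5]=0); scc=(scc[0]=?,scc[1]=?,scc[2]=?,scc[3]=?,scc[4]=?,scc[5]=?)
step 2: low=(low[0]=0,low[1]=?,low[2]=2,low[3]=1,low[4]=0,low[5]=0); scc=(scc[0]=?,scc[1]=?,scc[2]=?,scc[3]=?,scc[4]=?,scc[5]=?)
step 3: low=(low[0]=0,low[1]=?,low[2]=0,low[3]=1,low[4]=0,low[5]=0); scc=(scc[0]=?,scc[1]=?,scc[2]=?,scc[3]=?,scc[4]=?,scc[5]=?)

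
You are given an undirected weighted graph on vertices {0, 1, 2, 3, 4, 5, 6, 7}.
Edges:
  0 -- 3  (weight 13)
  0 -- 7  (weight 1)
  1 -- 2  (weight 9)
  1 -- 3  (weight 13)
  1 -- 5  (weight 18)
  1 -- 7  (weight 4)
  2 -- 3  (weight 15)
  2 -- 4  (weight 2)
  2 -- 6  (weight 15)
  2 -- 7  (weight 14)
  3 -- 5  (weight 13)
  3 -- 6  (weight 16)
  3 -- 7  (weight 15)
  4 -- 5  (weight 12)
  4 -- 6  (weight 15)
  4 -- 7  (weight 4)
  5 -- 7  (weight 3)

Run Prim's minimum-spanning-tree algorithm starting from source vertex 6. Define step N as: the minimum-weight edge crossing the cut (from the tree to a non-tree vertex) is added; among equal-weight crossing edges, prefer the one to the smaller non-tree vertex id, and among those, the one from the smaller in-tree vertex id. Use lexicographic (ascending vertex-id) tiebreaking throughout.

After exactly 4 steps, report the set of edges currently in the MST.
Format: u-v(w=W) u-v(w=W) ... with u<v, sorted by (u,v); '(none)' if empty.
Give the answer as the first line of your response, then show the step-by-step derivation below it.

0-7(w=1) 2-4(w=2) 2-6(w=15) 4-7(w=4)

step 1: add edge 2-6 (w=15); MST = {2-6(w=15)}
step 2: add edge 2-4 (w=2); MST = {2-4(w=2) 2-6(w=15)}
step 3: add edge 4-7 (w=4); MST = {2-4(w=2) 2-6(w=15) 4-7(w=4)}
step 4: add edge 0-7 (w=1); MST = {0-7(w=1) 2-4(w=2) 2-6(w=15) 4-7(w=4)}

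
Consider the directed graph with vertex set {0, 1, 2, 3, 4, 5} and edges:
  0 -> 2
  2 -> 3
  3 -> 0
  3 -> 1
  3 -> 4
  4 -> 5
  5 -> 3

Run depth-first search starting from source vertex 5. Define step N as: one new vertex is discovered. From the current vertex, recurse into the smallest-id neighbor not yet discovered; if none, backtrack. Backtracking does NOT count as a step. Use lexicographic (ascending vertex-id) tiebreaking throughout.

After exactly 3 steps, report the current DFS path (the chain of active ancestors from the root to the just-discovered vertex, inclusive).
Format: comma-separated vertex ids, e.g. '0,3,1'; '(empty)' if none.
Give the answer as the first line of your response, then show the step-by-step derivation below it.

5,3,0

step 1: discover 5; path=5; order=5
step 2: discover 3; path=5>3; order=5,3
step 3: discover 0; path=5>3>0; order=5,3,0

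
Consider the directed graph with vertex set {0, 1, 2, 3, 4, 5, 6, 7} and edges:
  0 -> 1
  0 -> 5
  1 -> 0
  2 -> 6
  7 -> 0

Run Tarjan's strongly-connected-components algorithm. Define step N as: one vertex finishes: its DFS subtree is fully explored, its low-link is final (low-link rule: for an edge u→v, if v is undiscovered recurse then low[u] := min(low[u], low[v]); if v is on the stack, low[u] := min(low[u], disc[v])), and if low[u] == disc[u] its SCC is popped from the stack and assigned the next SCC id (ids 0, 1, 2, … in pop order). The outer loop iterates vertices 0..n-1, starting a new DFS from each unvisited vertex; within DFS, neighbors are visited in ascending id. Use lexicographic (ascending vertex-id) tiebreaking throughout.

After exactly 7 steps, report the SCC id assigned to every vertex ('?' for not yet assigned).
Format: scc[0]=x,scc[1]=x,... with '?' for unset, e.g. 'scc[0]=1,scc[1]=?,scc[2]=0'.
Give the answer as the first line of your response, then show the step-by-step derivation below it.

scc[0]=1,scc[1]=1,scc[2]=3,scc[3]=4,scc[4]=5,scc[5]=0,scc[6]=2,scc[7]=?

step 1: low=(low[0]=0,low[1]=0,low[2]=?,low[3]=?,low[4]=?,low[5]=?,low[6]=?,low[7]=?); scc=(scc[0]=?,scc[1]=?,scc[2]=?,scc[3]=?,scc[4]=?,scc[5]=?,scc[6]=?,scc[7]=?)
step 2: low=(low[0]=0,low[1]=0,low[2]=?,low[3]=?,low[4]=?,low[5]=2,low[6]=?,low[7]=?); scc=(scc[0]=?,scc[1]=?,scc[2]=?,scc[3]=?,scc[4]=?,scc[5]=0,scc[6]=?,scc[7]=?)
step 3: low=(low[0]=0,low[1]=0,low[2]=?,low[3]=?,low[4]=?,low[5]=2,low[6]=?,low[7]=?); scc=(scc[0]=1,scc[1]=1,scc[2]=?,scc[3]=?,scc[4]=?,scc[5]=0,scc[6]=?,scc[7]=?)
step 4: low=(low[0]=0,low[1]=0,low[2]=3,low[3]=?,low[4]=?,low[5]=2,low[6]=4,low[7]=?); scc=(scc[0]=1,scc[1]=1,scc[2]=?,scc[3]=?,scc[4]=?,scc[5]=0,scc[6]=2,scc[7]=?)
step 5: low=(low[0]=0,low[1]=0,low[2]=3,low[3]=?,low[4]=?,low[5]=2,low[6]=4,low[7]=?); scc=(scc[0]=1,scc[1]=1,scc[2]=3,scc[3]=?,scc[4]=?,scc[5]=0,scc[6]=2,scc[7]=?)
step 6: low=(low[0]=0,low[1]=0,low[2]=3,low[3]=5,low[4]=?,low[5]=2,low[6]=4,low[7]=?); scc=(scc[0]=1,scc[1]=1,scc[2]=3,scc[3]=4,scc[4]=?,scc[5]=0,scc[6]=2,scc[7]=?)
step 7: low=(low[0]=0,low[1]=0,low[2]=3,low[3]=5,low[4]=6,low[5]=2,low[6]=4,low[7]=?); scc=(scc[0]=1,scc[1]=1,scc[2]=3,scc[3]=4,scc[4]=5,scc[5]=0,scc[6]=2,scc[7]=?)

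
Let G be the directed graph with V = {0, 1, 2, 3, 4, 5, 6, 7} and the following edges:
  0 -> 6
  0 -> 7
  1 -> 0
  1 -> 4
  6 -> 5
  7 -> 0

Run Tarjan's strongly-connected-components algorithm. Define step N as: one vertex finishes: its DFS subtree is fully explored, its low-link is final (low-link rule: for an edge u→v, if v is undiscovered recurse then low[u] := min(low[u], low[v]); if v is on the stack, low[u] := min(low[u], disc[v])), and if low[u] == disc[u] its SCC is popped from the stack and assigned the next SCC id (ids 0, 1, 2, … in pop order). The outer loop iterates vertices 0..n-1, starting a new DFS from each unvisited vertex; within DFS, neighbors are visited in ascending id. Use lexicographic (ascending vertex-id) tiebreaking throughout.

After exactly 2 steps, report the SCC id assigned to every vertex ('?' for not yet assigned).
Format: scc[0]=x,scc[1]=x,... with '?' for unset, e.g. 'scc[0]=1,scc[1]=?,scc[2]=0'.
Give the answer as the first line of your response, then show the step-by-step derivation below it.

scc[0]=?,scc[1]=?,scc[2]=?,scc[3]=?,scc[4]=?,scc[5]=0,scc[6]=1,scc[7]=?

step 1: low=(low[0]=0,low[1]=?,low[2]=?,low[3]=?,low[4]=?,low[5]=2,low[6]=1,low[7]=?); scc=(scc[0]=?,scc[1]=?,scc[2]=?,scc[3]=?,scc[4]=?,scc[5]=0,scc[6]=?,scc[7]=?)
step 2: low=(low[0]=0,low[1]=?,low[2]=?,low[3]=?,low[4]=?,low[5]=2,low[6]=1,low[7]=?); scc=(scc[0]=?,scc[1]=?,scc[2]=?,scc[3]=?,scc[4]=?,scc[5]=0,scc[6]=1,scc[7]=?)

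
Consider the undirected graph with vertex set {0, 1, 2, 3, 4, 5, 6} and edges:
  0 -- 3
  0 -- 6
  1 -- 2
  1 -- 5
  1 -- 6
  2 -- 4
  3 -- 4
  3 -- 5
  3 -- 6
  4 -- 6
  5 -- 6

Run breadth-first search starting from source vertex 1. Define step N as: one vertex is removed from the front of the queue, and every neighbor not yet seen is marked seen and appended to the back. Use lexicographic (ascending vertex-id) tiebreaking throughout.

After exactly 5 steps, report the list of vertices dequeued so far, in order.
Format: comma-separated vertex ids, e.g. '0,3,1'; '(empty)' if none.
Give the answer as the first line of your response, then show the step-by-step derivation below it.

1,2,5,6,4

step 1: dequeue 1; queue=[2,5,6]; order=1
step 2: dequeue 2; queue=[5,6,4]; order=1,2
step 3: dequeue 5; queue=[6,4,3]; order=1,2,5
step 4: dequeue 6; queue=[4,3,0]; order=1,2,5,6
step 5: dequeue 4; queue=[3,0]; order=1,2,5,6,4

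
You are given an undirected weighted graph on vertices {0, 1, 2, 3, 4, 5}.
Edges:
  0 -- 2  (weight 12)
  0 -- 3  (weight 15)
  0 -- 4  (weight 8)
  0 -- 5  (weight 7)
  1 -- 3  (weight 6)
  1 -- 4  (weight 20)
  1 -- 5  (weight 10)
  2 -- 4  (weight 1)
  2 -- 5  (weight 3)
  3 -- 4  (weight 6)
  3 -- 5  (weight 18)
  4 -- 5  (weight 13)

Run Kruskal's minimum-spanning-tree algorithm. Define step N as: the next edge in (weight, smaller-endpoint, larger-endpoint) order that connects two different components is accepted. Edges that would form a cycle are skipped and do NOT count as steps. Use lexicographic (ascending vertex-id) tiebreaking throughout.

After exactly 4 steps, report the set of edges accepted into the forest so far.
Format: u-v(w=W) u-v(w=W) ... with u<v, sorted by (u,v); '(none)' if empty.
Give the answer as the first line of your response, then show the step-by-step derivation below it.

1-3(w=6) 2-4(w=1) 2-5(w=3) 3-4(w=6)

step 1: add edge 2-4 (w=1); MST = {2-4(w=1)}
step 2: add edge 2-5 (w=3); MST = {2-4(w=1) 2-5(w=3)}
step 3: add edge 1-3 (w=6); MST = {1-3(w=6) 2-4(w=1) 2-5(w=3)}
step 4: add edge 3-4 (w=6); MST = {1-3(w=6) 2-4(w=1) 2-5(w=3) 3-4(w=6)}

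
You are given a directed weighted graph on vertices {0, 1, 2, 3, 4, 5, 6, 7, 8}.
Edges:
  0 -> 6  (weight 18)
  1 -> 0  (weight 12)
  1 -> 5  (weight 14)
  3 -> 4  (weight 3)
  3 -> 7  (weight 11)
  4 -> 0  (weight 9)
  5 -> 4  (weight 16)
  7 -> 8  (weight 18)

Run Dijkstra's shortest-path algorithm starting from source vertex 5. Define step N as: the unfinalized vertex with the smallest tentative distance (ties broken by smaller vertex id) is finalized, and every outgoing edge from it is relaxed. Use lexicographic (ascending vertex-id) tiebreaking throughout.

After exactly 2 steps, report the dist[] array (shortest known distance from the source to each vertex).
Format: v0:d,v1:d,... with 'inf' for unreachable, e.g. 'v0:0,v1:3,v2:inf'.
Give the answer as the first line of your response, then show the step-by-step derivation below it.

v0:25,v1:inf,v2:inf,v3:inf,v4:16,v5:0,v6:inf,v7:inf,v8:inf

step 1: dist = v0:inf,v1:inf,v2:inf,v3:inf,v4:16,v5:0,v6:inf,v7:inf,v8:inf
step 2: dist = v0:25,v1:inf,v2:inf,v3:inf,v4:16,v5:0,v6:inf,v7:inf,v8:inf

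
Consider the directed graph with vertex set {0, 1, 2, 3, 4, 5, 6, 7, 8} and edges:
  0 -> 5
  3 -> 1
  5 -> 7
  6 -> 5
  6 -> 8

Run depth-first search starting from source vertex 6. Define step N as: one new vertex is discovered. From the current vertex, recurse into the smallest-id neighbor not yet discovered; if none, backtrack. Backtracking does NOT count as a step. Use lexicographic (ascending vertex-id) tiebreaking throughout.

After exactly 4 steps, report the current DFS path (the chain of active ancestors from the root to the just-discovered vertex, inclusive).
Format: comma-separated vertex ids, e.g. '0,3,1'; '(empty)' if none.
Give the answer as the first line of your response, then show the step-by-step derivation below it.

6,8

step 1: discover 6; path=6; order=6
step 2: discover 5; path=6>5; order=6,5
step 3: discover 7; path=6>5>7; order=6,5,7
step 4: discover 8; path=6>8; order=6,5,7,8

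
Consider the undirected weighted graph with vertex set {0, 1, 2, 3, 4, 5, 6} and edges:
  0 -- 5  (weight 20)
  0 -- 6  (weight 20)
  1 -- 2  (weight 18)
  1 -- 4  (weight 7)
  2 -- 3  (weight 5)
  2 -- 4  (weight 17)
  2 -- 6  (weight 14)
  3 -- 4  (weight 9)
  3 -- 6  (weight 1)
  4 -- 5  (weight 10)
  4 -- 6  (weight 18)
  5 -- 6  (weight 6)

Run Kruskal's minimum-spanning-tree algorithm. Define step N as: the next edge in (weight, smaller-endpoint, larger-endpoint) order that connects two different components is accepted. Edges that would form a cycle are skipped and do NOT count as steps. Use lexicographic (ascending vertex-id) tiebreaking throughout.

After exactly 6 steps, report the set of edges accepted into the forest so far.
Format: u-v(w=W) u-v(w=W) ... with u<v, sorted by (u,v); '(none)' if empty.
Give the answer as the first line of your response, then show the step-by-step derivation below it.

0-5(w=20) 1-4(w=7) 2-3(w=5) 3-4(w=9) 3-6(w=1) 5-6(w=6)

step 1: add edge 3-6 (w=1); MST = {3-6(w=1)}
step 2: add edge 2-3 (w=5); MST = {2-3(w=5) 3-6(w=1)}
step 3: add edge 5-6 (w=6); MST = {2-3(w=5) 3-6(w=1) 5-6(w=6)}
step 4: add edge 1-4 (w=7); MST = {1-4(w=7) 2-3(w=5) 3-6(w=1) 5-6(w=6)}
step 5: add edge 3-4 (w=9); MST = {1-4(w=7) 2-3(w=5) 3-4(w=9) 3-6(w=1) 5-6(w=6)}
step 6: add edge 0-5 (w=20); MST = {0-5(w=20) 1-4(w=7) 2-3(w=5) 3-4(w=9) 3-6(w=1) 5-6(w=6)}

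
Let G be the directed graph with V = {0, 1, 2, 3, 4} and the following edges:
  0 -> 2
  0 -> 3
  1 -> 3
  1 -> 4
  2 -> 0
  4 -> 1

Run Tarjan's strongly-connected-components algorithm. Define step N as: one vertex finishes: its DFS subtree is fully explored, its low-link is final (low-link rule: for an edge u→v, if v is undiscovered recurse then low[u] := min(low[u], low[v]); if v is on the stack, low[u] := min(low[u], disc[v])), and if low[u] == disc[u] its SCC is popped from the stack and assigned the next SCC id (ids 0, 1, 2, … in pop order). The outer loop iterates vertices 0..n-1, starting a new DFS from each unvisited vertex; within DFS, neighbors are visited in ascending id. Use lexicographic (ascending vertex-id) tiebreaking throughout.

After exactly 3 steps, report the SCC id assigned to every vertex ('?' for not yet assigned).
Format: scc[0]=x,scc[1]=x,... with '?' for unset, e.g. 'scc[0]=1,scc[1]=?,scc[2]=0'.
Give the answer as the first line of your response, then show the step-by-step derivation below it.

scc[0]=1,scc[1]=?,scc[2]=1,scc[3]=0,scc[4]=?

step 1: low=(low[0]=0,low[1]=?,low[2]=0,low[3]=?,low[4]=?); scc=(scc[0]=?,scc[1]=?,scc[2]=?,scc[3]=?,scc[4]=?)
step 2: low=(low[0]=0,low[1]=?,low[2]=0,low[3]=2,low[4]=?); scc=(scc[0]=?,scc[1]=?,scc[2]=?,scc[3]=0,scc[4]=?)
step 3: low=(low[0]=0,low[1]=?,low[2]=0,low[3]=2,low[4]=?); scc=(scc[0]=1,scc[1]=?,scc[2]=1,scc[3]=0,scc[4]=?)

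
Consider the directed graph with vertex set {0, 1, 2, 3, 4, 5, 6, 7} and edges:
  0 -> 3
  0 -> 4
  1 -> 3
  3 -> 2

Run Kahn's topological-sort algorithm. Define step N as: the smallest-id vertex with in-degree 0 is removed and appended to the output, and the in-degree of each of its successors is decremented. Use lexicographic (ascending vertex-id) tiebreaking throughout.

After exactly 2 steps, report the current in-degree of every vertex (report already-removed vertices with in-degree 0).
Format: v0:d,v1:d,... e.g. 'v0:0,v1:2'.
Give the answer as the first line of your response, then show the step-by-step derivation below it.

v0:0,v1:0,v2:1,v3:0,v4:0,v5:0,v6:0,v7:0

step 1: output 0; order=[0]; indeg=(0,0,1,1,0,0,0,0)
step 2: output 1; order=[0,1]; indeg=(0,0,1,0,0,0,0,0)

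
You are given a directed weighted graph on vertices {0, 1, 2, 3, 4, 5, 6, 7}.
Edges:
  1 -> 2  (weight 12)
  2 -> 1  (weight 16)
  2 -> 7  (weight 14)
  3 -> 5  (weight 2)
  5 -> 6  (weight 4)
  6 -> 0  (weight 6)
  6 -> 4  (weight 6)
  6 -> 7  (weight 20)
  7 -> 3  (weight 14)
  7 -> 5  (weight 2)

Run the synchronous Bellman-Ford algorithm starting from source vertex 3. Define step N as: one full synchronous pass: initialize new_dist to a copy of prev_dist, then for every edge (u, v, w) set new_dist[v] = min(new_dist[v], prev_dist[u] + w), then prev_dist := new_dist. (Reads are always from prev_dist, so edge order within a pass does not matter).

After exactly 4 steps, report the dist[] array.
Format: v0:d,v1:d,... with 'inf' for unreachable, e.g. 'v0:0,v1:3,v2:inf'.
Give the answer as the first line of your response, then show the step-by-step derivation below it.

v0:12,v1:inf,v2:inf,v3:0,v4:12,v5:2,v6:6,v7:26

step 1: dist = v0:inf,v1:inf,v2:inf,v3:0,v4:inf,v5:2,v6:inf,v7:inf
step 2: dist = v0:inf,v1:inf,v2:inf,v3:0,v4:inf,v5:2,v6:6,v7:inf
step 3: dist = v0:12,v1:inf,v2:inf,v3:0,v4:12,v5:2,v6:6,v7:26
step 4: dist = v0:12,v1:inf,v2:inf,v3:0,v4:12,v5:2,v6:6,v7:26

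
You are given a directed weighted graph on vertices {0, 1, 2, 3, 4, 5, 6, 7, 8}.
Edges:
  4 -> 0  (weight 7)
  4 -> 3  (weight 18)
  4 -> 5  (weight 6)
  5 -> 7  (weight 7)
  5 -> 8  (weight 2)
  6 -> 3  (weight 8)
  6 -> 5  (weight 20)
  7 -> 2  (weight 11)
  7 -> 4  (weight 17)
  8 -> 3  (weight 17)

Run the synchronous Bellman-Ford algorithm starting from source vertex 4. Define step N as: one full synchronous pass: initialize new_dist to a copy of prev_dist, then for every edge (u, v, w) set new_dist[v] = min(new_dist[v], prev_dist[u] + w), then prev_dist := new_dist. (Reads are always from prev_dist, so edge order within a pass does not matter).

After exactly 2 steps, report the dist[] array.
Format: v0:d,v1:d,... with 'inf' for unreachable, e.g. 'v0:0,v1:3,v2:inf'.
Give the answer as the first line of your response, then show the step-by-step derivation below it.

v0:7,v1:inf,v2:inf,v3:18,v4:0,v5:6,v6:inf,v7:13,v8:8

step 1: dist = v0:7,v1:inf,v2:inf,v3:18,v4:0,v5:6,v6:inf,v7:inf,v8:inf
step 2: dist = v0:7,v1:inf,v2:inf,v3:18,v4:0,v5:6,v6:inf,v7:13,v8:8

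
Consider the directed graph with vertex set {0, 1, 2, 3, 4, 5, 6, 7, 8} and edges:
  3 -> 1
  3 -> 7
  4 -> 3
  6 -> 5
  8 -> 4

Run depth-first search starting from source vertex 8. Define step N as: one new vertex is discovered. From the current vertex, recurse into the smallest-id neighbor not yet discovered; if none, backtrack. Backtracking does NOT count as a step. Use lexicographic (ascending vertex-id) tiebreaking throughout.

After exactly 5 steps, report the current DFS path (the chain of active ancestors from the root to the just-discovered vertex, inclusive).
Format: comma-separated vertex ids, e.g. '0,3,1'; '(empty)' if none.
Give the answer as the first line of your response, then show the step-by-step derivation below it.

8,4,3,7

step 1: discover 8; path=8; order=8
step 2: discover 4; path=8>4; order=8,4
step 3: discover 3; path=8>4>3; order=8,4,3
step 4: discover 1; path=8>4>3>1; order=8,4,3,1
step 5: discover 7; path=8>4>3>7; order=8,4,3,1,7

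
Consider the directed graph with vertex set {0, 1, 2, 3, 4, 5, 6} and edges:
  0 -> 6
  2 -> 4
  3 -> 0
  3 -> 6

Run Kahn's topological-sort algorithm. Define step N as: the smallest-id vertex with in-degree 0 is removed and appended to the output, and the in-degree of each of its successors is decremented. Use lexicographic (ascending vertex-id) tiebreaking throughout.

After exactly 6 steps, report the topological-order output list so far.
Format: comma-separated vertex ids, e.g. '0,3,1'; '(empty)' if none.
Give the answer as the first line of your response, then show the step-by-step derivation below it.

1,2,3,0,4,5

step 1: output 1; order=[1]; indeg=(1,0,0,0,1,0,2)
step 2: output 2; order=[1,2]; indeg=(1,0,0,0,0,0,2)
step 3: output 3; order=[1,2,3]; indeg=(0,0,0,0,0,0,1)
step 4: output 0; order=[1,2,3,0]; indeg=(0,0,0,0,0,0,0)
step 5: output 4; order=[1,2,3,0,4]; indeg=(0,0,0,0,0,0,0)
step 6: output 5; order=[1,2,3,0,4,5]; indeg=(0,0,0,0,0,0,0)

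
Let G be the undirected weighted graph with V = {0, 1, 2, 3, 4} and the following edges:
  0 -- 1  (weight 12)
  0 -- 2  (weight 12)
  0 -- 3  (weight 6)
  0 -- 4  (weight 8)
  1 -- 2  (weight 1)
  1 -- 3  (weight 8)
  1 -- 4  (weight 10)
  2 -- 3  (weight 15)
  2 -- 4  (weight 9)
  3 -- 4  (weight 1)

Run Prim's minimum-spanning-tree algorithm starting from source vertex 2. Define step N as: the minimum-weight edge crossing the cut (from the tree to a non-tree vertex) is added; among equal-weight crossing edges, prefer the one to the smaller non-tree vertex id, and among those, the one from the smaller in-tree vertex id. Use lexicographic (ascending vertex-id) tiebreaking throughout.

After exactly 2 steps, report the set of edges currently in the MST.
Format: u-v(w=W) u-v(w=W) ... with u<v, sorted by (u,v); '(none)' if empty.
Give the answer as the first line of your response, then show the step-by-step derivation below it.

1-2(w=1) 1-3(w=8)

step 1: add edge 1-2 (w=1); MST = {1-2(w=1)}
step 2: add edge 1-3 (w=8); MST = {1-2(w=1) 1-3(w=8)}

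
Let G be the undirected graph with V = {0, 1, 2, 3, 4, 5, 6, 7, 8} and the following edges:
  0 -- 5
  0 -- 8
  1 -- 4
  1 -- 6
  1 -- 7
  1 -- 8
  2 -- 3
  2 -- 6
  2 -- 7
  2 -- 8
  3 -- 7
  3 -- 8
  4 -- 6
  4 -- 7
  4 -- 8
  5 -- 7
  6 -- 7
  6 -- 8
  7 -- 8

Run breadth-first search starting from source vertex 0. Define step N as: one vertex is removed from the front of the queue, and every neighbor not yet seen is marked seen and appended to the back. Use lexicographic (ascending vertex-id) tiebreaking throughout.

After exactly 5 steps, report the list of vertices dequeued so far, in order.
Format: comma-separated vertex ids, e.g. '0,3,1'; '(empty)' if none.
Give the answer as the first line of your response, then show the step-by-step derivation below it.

0,5,8,7,1

step 1: dequeue 0; queue=[5,8]; order=0
step 2: dequeue 5; queue=[8,7]; order=0,5
step 3: dequeue 8; queue=[7,1,2,3,4,6]; order=0,5,8
step 4: dequeue 7; queue=[1,2,3,4,6]; order=0,5,8,7
step 5: dequeue 1; queue=[2,3,4,6]; order=0,5,8,7,1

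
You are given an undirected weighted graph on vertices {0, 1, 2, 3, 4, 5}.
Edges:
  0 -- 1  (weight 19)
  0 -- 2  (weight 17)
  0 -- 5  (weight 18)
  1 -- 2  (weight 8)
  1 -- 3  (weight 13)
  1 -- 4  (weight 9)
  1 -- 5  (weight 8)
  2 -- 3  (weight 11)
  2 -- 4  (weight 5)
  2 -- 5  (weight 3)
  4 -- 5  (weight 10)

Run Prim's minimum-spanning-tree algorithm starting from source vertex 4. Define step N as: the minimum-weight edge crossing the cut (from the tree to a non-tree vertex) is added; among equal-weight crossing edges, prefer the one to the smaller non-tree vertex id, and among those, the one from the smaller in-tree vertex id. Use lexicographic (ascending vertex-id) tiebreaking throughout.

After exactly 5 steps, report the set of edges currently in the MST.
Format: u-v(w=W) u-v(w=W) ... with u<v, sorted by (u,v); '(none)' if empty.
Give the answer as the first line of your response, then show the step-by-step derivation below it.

0-2(w=17) 1-2(w=8) 2-3(w=11) 2-4(w=5) 2-5(w=3)

step 1: add edge 2-4 (w=5); MST = {2-4(w=5)}
step 2: add edge 2-5 (w=3); MST = {2-4(w=5) 2-5(w=3)}
step 3: add edge 1-2 (w=8); MST = {1-2(w=8) 2-4(w=5) 2-5(w=3)}
step 4: add edge 2-3 (w=11); MST = {1-2(w=8) 2-3(w=11) 2-4(w=5) 2-5(w=3)}
step 5: add edge 0-2 (w=17); MST = {0-2(w=17) 1-2(w=8) 2-3(w=11) 2-4(w=5) 2-5(w=3)}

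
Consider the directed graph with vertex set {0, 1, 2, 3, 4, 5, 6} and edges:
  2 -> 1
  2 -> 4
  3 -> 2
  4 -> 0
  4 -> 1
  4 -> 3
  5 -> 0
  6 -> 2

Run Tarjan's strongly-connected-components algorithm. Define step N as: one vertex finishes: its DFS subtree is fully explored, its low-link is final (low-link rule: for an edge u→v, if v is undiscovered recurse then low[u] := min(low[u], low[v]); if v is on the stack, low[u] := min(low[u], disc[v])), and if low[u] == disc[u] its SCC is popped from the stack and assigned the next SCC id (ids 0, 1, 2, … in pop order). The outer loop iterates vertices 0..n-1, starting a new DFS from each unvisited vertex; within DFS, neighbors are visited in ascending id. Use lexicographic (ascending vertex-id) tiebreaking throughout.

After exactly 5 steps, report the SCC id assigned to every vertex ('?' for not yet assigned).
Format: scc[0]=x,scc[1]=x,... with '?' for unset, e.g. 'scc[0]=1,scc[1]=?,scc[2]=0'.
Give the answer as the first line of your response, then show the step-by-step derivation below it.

scc[0]=0,scc[1]=1,scc[2]=2,scc[3]=2,scc[4]=2,scc[5]=?,scc[6]=?

step 1: low=(low[0]=0,low[1]=?,low[2]=?,low[3]=?,low[4]=?,low[5]=?,low[6]=?); scc=(scc[0]=0,scc[1]=?,scc[2]=?,scc[3]=?,scc[4]=?,scc[5]=?,scc[6]=?)
step 2: low=(low[0]=0,low[1]=1,low[2]=?,low[3]=?,low[4]=?,low[5]=?,low[6]=?); scc=(scc[0]=0,scc[1]=1,scc[2]=?,scc[3]=?,scc[4]=?,scc[5]=?,scc[6]=?)
step 3: low=(low[0]=0,low[1]=1,low[2]=2,low[3]=2,low[4]=3,low[5]=?,low[6]=?); scc=(scc[0]=0,scc[1]=1,scc[2]=?,scc[3]=?,scc[4]=?,scc[5]=?,scc[6]=?)
step 4: low=(low[0]=0,low[1]=1,low[2]=2,low[3]=2,low[4]=2,low[5]=?,low[6]=?); scc=(scc[0]=0,scc[1]=1,scc[2]=?,scc[3]=?,scc[4]=?,scc[5]=?,scc[6]=?)
step 5: low=(low[0]=0,low[1]=1,low[2]=2,low[3]=2,low[4]=2,low[5]=?,low[6]=?); scc=(scc[0]=0,scc[1]=1,scc[2]=2,scc[3]=2,scc[4]=2,scc[5]=?,scc[6]=?)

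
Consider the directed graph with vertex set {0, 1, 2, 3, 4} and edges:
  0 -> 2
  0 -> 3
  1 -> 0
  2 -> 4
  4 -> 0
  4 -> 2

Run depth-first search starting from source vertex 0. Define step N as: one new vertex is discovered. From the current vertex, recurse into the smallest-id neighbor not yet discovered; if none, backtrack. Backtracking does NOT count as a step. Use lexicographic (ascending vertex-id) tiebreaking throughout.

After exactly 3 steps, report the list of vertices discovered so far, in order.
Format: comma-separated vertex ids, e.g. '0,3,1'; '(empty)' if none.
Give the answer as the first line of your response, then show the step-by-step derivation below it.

0,2,4

step 1: discover 0; path=0; order=0
step 2: discover 2; path=0>2; order=0,2
step 3: discover 4; path=0>2>4; order=0,2,4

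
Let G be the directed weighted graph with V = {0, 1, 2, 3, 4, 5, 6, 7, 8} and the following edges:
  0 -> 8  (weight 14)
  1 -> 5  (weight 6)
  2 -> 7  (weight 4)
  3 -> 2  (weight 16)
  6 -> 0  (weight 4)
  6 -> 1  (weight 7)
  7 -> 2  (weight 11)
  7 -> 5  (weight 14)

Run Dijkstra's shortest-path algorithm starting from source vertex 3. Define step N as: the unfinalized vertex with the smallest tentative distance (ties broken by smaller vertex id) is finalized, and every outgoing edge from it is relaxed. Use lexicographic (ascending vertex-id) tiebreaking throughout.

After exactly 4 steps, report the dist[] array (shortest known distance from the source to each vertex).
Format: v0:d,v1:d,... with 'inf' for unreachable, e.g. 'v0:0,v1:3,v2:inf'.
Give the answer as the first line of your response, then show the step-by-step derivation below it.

v0:inf,v1:inf,v2:16,v3:0,v4:inf,v5:34,v6:inf,v7:20,v8:inf

step 1: dist = v0:inf,v1:inf,v2:16,v3:0,v4:inf,v5:inf,v6:inf,v7:inf,v8:inf
step 2: dist = v0:inf,v1:inf,v2:16,v3:0,v4:inf,v5:inf,v6:inf,v7:20,v8:inf
step 3: dist = v0:inf,v1:inf,v2:16,v3:0,v4:inf,v5:34,v6:inf,v7:20,v8:inf
step 4: dist = v0:inf,v1:inf,v2:16,v3:0,v4:inf,v5:34,v6:inf,v7:20,v8:inf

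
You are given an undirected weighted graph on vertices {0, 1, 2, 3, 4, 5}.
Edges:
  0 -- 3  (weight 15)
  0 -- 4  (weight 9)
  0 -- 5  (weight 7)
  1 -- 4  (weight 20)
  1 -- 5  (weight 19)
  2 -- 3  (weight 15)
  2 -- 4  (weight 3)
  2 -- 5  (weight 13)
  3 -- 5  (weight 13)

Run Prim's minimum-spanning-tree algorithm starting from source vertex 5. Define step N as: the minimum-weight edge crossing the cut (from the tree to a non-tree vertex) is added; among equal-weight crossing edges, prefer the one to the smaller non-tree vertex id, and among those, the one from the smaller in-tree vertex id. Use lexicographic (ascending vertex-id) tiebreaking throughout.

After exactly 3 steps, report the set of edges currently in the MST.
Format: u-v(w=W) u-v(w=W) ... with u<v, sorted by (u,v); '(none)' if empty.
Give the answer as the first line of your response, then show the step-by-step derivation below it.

0-4(w=9) 0-5(w=7) 2-4(w=3)

step 1: add edge 0-5 (w=7); MST = {0-5(w=7)}
step 2: add edge 0-4 (w=9); MST = {0-4(w=9) 0-5(w=7)}
step 3: add edge 2-4 (w=3); MST = {0-4(w=9) 0-5(w=7) 2-4(w=3)}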